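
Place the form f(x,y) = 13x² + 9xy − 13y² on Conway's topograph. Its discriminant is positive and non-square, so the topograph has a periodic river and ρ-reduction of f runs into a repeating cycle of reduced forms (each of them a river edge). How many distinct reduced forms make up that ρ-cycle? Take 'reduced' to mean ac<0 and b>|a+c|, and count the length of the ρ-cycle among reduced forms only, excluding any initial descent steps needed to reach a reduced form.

D = 757, ⌊√D⌋ = 27
river: ρ → (-13,17,9)
river: ρ → (9,19,-11)
river: ρ → (-11,25,3)
river: ρ → (3,23,-19)
river: ρ → (-19,15,7)
river: ρ → (7,27,-1)
river: ρ → (-1,27,7)
river: ρ → (7,15,-19)
river: ρ → (-19,23,3)
river: ρ → (3,25,-11)
river: ρ → (-11,19,9)
river: ρ → (9,17,-13)
river: ρ → (-13,9,13)
river: ρ → (13,17,-9)
river: ρ → (-9,19,11)
river: ρ → (11,25,-3)
river: ρ → (-3,23,19)
river: ρ → (19,15,-7)
river: ρ → (-7,27,1)
river: ρ → (1,27,-7)
river: ρ → (-7,15,19)
river: ρ → (19,23,-3)
river: ρ → (-3,25,11)
river: ρ → (11,19,-9)
river: ρ → (-9,17,13)
river: ρ → (13,9,-13)
ρ-cycle length = 26 (tail of 0 descent steps not counted)

26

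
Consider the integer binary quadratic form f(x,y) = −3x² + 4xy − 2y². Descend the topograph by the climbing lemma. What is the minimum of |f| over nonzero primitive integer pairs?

translate: b→2 (≡-4 mod 6), so (3,-4,2)→(3,2,1)
flip: (3,2,1)→(1,-2,3)
translate: b→0 (≡-2 mod 2), so (1,-2,3)→(1,0,2)
reduced (well bottom): (1,0,2) with a≤c, −a<b≤a
well minimum |f| = |-1| = 1 (negative-definite)

1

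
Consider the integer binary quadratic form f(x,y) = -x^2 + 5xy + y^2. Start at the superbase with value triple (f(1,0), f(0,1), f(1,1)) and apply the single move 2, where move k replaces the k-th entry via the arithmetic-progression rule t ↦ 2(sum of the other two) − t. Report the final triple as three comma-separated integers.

start (-1,1,5) = (f(1,0),f(0,1),f(1,1))
replace slot 2: 2·((-1)+5) − 1 = 7 → (-1,7,5)

-1,7,5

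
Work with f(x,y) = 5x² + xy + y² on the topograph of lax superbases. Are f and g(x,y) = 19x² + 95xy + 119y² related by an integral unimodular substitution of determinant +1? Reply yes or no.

D₁ = -19, D₂ = -19
f: flip: (5,1,1)→(1,-1,5)
f: translate: b→1 (≡-1 mod 2), so (1,-1,5)→(1,1,5)
f: reduced (well bottom): (1,1,5) with a≤c, −a<b≤a
g: translate: b→19 (≡95 mod 38), so (19,95,119)→(19,19,5)
g: flip: (19,19,5)→(5,-19,19)
g: translate: b→1 (≡-19 mod 10), so (5,-19,19)→(5,1,1)
g: flip: (5,1,1)→(1,-1,5)
g: translate: b→1 (≡-1 mod 2), so (1,-1,5)→(1,1,5)
g: reduced (well bottom): (1,1,5) with a≤c, −a<b≤a
reduced forms (1, 1, 5) vs (1, 1, 5) ⇒ equivalent

yes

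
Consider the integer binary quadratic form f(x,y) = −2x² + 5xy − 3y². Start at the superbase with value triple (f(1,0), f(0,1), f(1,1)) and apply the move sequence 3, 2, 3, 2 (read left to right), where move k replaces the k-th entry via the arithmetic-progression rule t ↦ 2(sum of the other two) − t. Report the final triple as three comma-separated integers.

start (-2,-3,0) = (f(1,0),f(0,1),f(1,1))
replace slot 3: 2·((-2)+(-3)) − 0 = -10 → (-2,-3,-10)
replace slot 2: 2·((-2)+(-10)) − (-3) = -21 → (-2,-21,-10)
replace slot 3: 2·((-2)+(-21)) − (-10) = -36 → (-2,-21,-36)
replace slot 2: 2·((-2)+(-36)) − (-21) = -55 → (-2,-55,-36)

-2,-55,-36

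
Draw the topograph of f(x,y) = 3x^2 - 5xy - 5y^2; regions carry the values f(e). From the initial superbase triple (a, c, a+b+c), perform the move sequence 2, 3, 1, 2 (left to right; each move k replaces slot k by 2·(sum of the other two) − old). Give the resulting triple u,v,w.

start (3,-5,-7) = (f(1,0),f(0,1),f(1,1))
replace slot 2: 2·(3+(-7)) − (-5) = -3 → (3,-3,-7)
replace slot 3: 2·(3+(-3)) − (-7) = 7 → (3,-3,7)
replace slot 1: 2·((-3)+7) − 3 = 5 → (5,-3,7)
replace slot 2: 2·(5+7) − (-3) = 27 → (5,27,7)

5,27,7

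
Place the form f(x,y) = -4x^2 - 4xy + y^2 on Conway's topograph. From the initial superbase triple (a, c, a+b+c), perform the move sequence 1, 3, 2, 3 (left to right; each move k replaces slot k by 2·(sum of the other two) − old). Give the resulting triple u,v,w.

start (-4,1,-7) = (f(1,0),f(0,1),f(1,1))
replace slot 1: 2·(1+(-7)) − (-4) = -8 → (-8,1,-7)
replace slot 3: 2·((-8)+1) − (-7) = -7 → (-8,1,-7)
replace slot 2: 2·((-8)+(-7)) − 1 = -31 → (-8,-31,-7)
replace slot 3: 2·((-8)+(-31)) − (-7) = -71 → (-8,-31,-71)

-8,-31,-71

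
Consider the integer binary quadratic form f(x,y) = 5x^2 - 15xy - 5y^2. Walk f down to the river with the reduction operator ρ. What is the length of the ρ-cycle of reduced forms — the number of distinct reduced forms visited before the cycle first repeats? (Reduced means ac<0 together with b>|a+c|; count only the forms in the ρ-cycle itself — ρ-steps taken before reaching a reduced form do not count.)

D = 325, ⌊√D⌋ = 18
descent: ρ → (-5,15,5)  [lands on river]
river: ρ → (5,15,-5)
ρ-cycle length = 2 (tail of 1 descent step not counted)

2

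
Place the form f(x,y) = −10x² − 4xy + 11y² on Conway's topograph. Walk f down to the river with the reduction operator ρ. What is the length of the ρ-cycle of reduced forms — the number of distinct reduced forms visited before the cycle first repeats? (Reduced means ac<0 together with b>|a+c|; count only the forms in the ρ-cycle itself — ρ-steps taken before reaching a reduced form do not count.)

D = 456, ⌊√D⌋ = 21
descent: ρ → (11,4,-10)  [lands on river]
river: ρ → (-10,16,5)
river: ρ → (5,14,-13)
river: ρ → (-13,12,6)
river: ρ → (6,12,-13)
river: ρ → (-13,14,5)
river: ρ → (5,16,-10)
river: ρ → (-10,4,11)
river: ρ → (11,18,-3)
river: ρ → (-3,18,11)
ρ-cycle length = 10 (tail of 1 descent step not counted)

10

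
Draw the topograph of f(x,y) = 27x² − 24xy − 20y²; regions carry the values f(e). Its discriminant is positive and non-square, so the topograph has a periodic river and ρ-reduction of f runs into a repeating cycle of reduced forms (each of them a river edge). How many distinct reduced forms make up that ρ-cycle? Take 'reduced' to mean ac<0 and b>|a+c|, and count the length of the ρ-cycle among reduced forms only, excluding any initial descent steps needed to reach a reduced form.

D = 2736, ⌊√D⌋ = 52
descent: ρ → (-20,24,27)  [lands on river]
river: ρ → (27,30,-17)
river: ρ → (-17,38,19)
river: ρ → (19,38,-17)
river: ρ → (-17,30,27)
river: ρ → (27,24,-20)
river: ρ → (-20,16,31)
river: ρ → (31,46,-5)
river: ρ → (-5,44,40)
river: ρ → (40,36,-9)
river: ρ → (-9,36,40)
river: ρ → (40,44,-5)
river: ρ → (-5,46,31)
river: ρ → (31,16,-20)
ρ-cycle length = 14 (tail of 1 descent step not counted)

14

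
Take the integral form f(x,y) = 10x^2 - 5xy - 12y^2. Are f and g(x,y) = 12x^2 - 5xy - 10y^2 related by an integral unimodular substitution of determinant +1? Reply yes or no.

D₁ = 505, D₂ = 505
river cycle of f (length 8): (-12, 5, 10), (10, 15, -7), (-7, 13, 12), (12, 11, -8), (-8, 21, 2), (2, 19, -18), (-18, 17, 3), (3, 19, -12)
river cycle of g (length 8): (-10, 5, 12), (12, 19, -3), (-3, 17, 18), (18, 19, -2), (-2, 21, 8), (8, 11, -12), (-12, 13, 7), (7, 15, -10)
cycles differ ⇒ inequivalent

no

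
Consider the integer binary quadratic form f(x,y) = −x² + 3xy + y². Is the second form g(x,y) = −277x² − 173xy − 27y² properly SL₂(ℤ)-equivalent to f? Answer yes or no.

D₁ = 13, D₂ = 13
river cycle of f (length 2): (1, 3, -1), (-1, 3, 1)
river cycle of g (length 2): (-1, 3, 1), (1, 3, -1)
cycles coincide ⇒ equivalent

yes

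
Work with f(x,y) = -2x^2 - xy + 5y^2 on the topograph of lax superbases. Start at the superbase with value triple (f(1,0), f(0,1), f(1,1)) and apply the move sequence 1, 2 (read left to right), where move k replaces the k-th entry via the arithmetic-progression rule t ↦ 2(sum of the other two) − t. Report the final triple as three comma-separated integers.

start (-2,5,2) = (f(1,0),f(0,1),f(1,1))
replace slot 1: 2·(5+2) − (-2) = 16 → (16,5,2)
replace slot 2: 2·(16+2) − 5 = 31 → (16,31,2)

16,31,2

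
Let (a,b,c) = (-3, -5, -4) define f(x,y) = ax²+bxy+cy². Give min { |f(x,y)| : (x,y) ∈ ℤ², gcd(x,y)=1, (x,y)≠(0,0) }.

translate: b→-1 (≡5 mod 6), so (3,5,4)→(3,-1,2)
flip: (3,-1,2)→(2,1,3)
reduced (well bottom): (2,1,3) with a≤c, −a<b≤a
well minimum |f| = |-2| = 2 (negative-definite)

2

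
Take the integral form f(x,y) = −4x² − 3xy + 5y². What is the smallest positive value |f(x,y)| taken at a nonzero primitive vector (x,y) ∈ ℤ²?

descent: ρ → (5,3,-4)  [lands on river]
river: ρ → (-4,5,4)
river: ρ → (4,3,-5)
river: ρ → (-5,7,2)
river: ρ → (2,9,-1)
river: ρ → (-1,9,2)
river: ρ → (2,7,-5)
river: ρ → (-5,3,4)
river: ρ → (4,5,-4)
river: ρ → (-4,3,5)
river: ρ → (5,7,-2)
river: ρ → (-2,9,1)
river: ρ → (1,9,-2)
river: ρ → (-2,7,5)
closes: descent 1, river 14
min |a| on river = 1

1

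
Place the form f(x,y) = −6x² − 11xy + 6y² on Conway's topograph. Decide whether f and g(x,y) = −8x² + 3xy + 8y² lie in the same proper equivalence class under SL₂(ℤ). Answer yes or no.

D₁ = 265, D₂ = 265
river cycle of f (length 22): (6, 11, -6), (-6, 13, 4), (4, 11, -9), (-9, 7, 6), (6, 5, -10), (-10, 15, 1), (1, 15, -10), (-10, 5, 6), (6, 7, -9), (-9, 11, 4), … (12 more)
river cycle of g (length 18): (8, 13, -3), (-3, 11, 12), (12, 13, -2), (-2, 15, 5), (5, 15, -2), (-2, 13, 12), (12, 11, -3), (-3, 13, 8), (8, 3, -8), (-8, 13, 3), … (8 more)
cycles differ ⇒ inequivalent

no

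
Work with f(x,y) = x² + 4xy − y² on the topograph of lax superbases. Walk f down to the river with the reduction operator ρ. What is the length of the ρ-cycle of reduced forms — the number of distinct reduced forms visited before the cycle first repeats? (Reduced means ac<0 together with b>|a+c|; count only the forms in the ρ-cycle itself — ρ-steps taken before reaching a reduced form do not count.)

D = 20, ⌊√D⌋ = 4
river: ρ → (-1,4,1)
river: ρ → (1,4,-1)
ρ-cycle length = 2 (tail of 0 descent steps not counted)

2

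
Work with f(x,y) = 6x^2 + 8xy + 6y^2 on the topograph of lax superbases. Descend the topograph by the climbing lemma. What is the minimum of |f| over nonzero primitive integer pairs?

translate: b→-4 (≡8 mod 12), so (6,8,6)→(6,-4,4)
flip: (6,-4,4)→(4,4,6)
reduced (well bottom): (4,4,6) with a≤c, −a<b≤a
well minimum = a = 4

4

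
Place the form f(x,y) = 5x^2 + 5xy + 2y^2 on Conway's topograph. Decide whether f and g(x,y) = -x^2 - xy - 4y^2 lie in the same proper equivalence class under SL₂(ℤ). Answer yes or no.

D₁ = -15, D₂ = -15
f: flip: (5,5,2)→(2,-5,5)
f: translate: b→-1 (≡-5 mod 4), so (2,-5,5)→(2,-1,2)
f: flip: (2,-1,2)→(2,1,2)
f: reduced (well bottom): (2,1,2) with a≤c, −a<b≤a
g is negative-definite; reduce −g:
−g: reduced (well bottom): (1,1,4) with a≤c, −a<b≤a
flip sign back: reduced form of g is (-1,-1,-4)
reduced forms (2, 1, 2) vs (-1, -1, -4) ⇒ inequivalent

no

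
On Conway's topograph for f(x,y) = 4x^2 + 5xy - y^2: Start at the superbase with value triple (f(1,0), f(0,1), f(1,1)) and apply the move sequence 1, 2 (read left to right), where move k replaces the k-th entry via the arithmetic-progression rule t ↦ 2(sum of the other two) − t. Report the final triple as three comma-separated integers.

start (4,-1,8) = (f(1,0),f(0,1),f(1,1))
replace slot 1: 2·((-1)+8) − 4 = 10 → (10,-1,8)
replace slot 2: 2·(10+8) − (-1) = 37 → (10,37,8)

10,37,8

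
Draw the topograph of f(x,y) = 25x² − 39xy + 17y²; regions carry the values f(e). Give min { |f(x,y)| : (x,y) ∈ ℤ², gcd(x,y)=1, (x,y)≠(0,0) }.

translate: b→11 (≡-39 mod 50), so (25,-39,17)→(25,11,3)
flip: (25,11,3)→(3,-11,25)
translate: b→1 (≡-11 mod 6), so (3,-11,25)→(3,1,15)
reduced (well bottom): (3,1,15) with a≤c, −a<b≤a
well minimum = a = 3

3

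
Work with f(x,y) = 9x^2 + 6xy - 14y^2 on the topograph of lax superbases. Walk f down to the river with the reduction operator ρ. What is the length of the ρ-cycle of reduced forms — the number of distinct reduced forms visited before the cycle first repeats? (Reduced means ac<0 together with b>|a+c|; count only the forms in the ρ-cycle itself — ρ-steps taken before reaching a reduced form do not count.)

D = 540, ⌊√D⌋ = 23
river: ρ → (-14,22,1)
river: ρ → (1,22,-14)
river: ρ → (-14,6,9)
river: ρ → (9,12,-11)
river: ρ → (-11,10,10)
river: ρ → (10,10,-11)
river: ρ → (-11,12,9)
river: ρ → (9,6,-14)
ρ-cycle length = 8 (tail of 0 descent steps not counted)

8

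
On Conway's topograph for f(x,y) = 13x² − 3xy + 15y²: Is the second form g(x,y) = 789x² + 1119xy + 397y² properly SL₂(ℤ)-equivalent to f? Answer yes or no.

D₁ = -771, D₂ = -771
f: reduced (well bottom): (13,-3,15) with a≤c, −a<b≤a
g: translate: b→-459 (≡1119 mod 1578), so (789,1119,397)→(789,-459,67)
g: flip: (789,-459,67)→(67,459,789)
g: translate: b→57 (≡459 mod 134), so (67,459,789)→(67,57,15)
g: flip: (67,57,15)→(15,-57,67)
g: translate: b→3 (≡-57 mod 30), so (15,-57,67)→(15,3,13)
g: flip: (15,3,13)→(13,-3,15)
g: reduced (well bottom): (13,-3,15) with a≤c, −a<b≤a
reduced forms (13, -3, 15) vs (13, -3, 15) ⇒ equivalent

yes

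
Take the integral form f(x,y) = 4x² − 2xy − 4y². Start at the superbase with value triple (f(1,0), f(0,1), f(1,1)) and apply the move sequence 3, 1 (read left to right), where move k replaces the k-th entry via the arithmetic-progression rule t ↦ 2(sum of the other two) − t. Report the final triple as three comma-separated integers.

start (4,-4,-2) = (f(1,0),f(0,1),f(1,1))
replace slot 3: 2·(4+(-4)) − (-2) = 2 → (4,-4,2)
replace slot 1: 2·((-4)+2) − 4 = -8 → (-8,-4,2)

-8,-4,2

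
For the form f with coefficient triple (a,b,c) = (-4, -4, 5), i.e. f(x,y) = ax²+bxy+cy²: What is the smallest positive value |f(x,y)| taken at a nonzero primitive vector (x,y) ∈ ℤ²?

descent: ρ → (5,4,-4)  [lands on river]
river: ρ → (-4,4,5)
river: ρ → (5,6,-3)
river: ρ → (-3,6,5)
closes: descent 1, river 4
min |a| on river = 3

3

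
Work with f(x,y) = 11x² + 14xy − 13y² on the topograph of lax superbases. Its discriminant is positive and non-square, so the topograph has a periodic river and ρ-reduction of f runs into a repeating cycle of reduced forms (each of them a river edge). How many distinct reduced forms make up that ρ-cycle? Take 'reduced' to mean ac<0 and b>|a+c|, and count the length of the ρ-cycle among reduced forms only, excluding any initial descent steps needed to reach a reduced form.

D = 768, ⌊√D⌋ = 27
river: ρ → (-13,12,12)
river: ρ → (12,12,-13)
river: ρ → (-13,14,11)
river: ρ → (11,8,-16)
river: ρ → (-16,24,3)
river: ρ → (3,24,-16)
river: ρ → (-16,8,11)
river: ρ → (11,14,-13)
ρ-cycle length = 8 (tail of 0 descent steps not counted)

8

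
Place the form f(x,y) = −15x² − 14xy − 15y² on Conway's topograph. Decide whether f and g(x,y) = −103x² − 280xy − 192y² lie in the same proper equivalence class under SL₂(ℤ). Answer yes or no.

D₁ = -704, D₂ = -704
f is negative-definite; reduce −f:
−f: reduced (well bottom): (15,14,15) with a≤c, −a<b≤a
flip sign back: reduced form of f is (-15,-14,-15)
g is negative-definite; reduce −g:
−g: translate: b→74 (≡280 mod 206), so (103,280,192)→(103,74,15)
−g: flip: (103,74,15)→(15,-74,103)
−g: translate: b→-14 (≡-74 mod 30), so (15,-74,103)→(15,-14,15)
−g: flip: (15,-14,15)→(15,14,15)
−g: reduced (well bottom): (15,14,15) with a≤c, −a<b≤a
flip sign back: reduced form of g is (-15,-14,-15)
reduced forms (-15, -14, -15) vs (-15, -14, -15) ⇒ equivalent

yes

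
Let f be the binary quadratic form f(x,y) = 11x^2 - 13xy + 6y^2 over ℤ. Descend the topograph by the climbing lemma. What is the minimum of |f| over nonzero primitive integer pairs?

translate: b→9 (≡-13 mod 22), so (11,-13,6)→(11,9,4)
flip: (11,9,4)→(4,-9,11)
translate: b→-1 (≡-9 mod 8), so (4,-9,11)→(4,-1,6)
reduced (well bottom): (4,-1,6) with a≤c, −a<b≤a
well minimum = a = 4

4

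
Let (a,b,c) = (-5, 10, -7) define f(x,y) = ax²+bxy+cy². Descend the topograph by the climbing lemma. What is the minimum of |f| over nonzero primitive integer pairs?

translate: b→0 (≡-10 mod 10), so (5,-10,7)→(5,0,2)
flip: (5,0,2)→(2,0,5)
reduced (well bottom): (2,0,5) with a≤c, −a<b≤a
well minimum |f| = |-2| = 2 (negative-definite)

2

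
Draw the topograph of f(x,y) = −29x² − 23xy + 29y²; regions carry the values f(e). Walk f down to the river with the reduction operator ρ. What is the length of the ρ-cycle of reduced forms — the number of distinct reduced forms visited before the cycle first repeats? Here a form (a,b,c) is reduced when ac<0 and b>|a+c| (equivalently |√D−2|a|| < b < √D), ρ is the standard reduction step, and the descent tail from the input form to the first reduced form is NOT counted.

D = 3893, ⌊√D⌋ = 62
descent: ρ → (29,23,-29)  [lands on river]
river: ρ → (-29,35,23)
river: ρ → (23,57,-7)
river: ρ → (-7,55,31)
river: ρ → (31,7,-31)
river: ρ → (-31,55,7)
river: ρ → (7,57,-23)
river: ρ → (-23,35,29)
ρ-cycle length = 8 (tail of 1 descent step not counted)

8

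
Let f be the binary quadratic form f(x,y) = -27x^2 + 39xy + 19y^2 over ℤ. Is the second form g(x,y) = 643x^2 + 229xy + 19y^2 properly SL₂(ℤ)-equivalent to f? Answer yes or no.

D₁ = 3573, D₂ = 3573
river cycle of f (length 18): (19, 37, -29), (-29, 21, 27), (27, 33, -23), (-23, 59, 1), (1, 59, -23), (-23, 33, 27), (27, 21, -29), (-29, 37, 19), (19, 39, -27), (-27, 15, 31), … (8 more)
river cycle of g (length 18): (19, 37, -29), (-29, 21, 27), (27, 33, -23), (-23, 59, 1), (1, 59, -23), (-23, 33, 27), (27, 21, -29), (-29, 37, 19), (19, 39, -27), (-27, 15, 31), … (8 more)
cycles coincide ⇒ equivalent

yes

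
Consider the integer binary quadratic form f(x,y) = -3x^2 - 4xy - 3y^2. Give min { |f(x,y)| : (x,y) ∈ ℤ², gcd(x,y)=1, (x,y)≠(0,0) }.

translate: b→-2 (≡4 mod 6), so (3,4,3)→(3,-2,2)
flip: (3,-2,2)→(2,2,3)
reduced (well bottom): (2,2,3) with a≤c, −a<b≤a
well minimum |f| = |-2| = 2 (negative-definite)

2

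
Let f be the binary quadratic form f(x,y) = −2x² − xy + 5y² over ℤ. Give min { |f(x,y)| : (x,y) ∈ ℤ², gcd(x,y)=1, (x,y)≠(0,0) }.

descent: ρ → (5,1,-2)
descent: ρ → (-2,3,4)  [lands on river]
river: ρ → (4,5,-1)
river: ρ → (-1,5,4)
river: ρ → (4,3,-2)
river: ρ → (-2,5,2)
river: ρ → (2,3,-4)
river: ρ → (-4,5,1)
river: ρ → (1,5,-4)
river: ρ → (-4,3,2)
river: ρ → (2,5,-2)
closes: descent 2, river 10
min |a| on river = 1

1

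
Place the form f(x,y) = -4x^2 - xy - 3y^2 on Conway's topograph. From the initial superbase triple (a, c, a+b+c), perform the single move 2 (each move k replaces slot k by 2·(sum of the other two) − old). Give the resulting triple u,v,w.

start (-4,-3,-8) = (f(1,0),f(0,1),f(1,1))
replace slot 2: 2·((-4)+(-8)) − (-3) = -21 → (-4,-21,-8)

-4,-21,-8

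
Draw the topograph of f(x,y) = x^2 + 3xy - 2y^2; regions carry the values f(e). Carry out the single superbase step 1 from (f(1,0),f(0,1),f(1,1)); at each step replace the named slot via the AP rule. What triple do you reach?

start (1,-2,2) = (f(1,0),f(0,1),f(1,1))
replace slot 1: 2·((-2)+2) − 1 = -1 → (-1,-2,2)

-1,-2,2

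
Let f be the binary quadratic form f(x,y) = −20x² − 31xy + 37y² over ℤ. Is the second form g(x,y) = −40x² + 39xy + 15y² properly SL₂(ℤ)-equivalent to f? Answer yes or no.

D₁ = 3921, D₂ = 3921
river cycle of f (length 76): (37, 31, -20), (-20, 49, 19), (19, 27, -42), (-42, 57, 4), (4, 55, -56), (-56, 57, 3), (3, 57, -56), (-56, 55, 4), (4, 57, -42), (-42, 27, 19), … (66 more)
river cycle of g (length 76): (15, 51, -22), (-22, 37, 29), (29, 21, -30), (-30, 39, 20), (20, 41, -28), (-28, 15, 33), (33, 51, -10), (-10, 49, 38), (38, 27, -21), (-21, 57, 8), … (66 more)
cycles differ ⇒ inequivalent

no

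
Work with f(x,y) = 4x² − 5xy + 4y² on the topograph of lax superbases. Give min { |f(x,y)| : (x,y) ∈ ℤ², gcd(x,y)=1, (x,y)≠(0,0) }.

translate: b→3 (≡-5 mod 8), so (4,-5,4)→(4,3,3)
flip: (4,3,3)→(3,-3,4)
translate: b→3 (≡-3 mod 6), so (3,-3,4)→(3,3,4)
reduced (well bottom): (3,3,4) with a≤c, −a<b≤a
well minimum = a = 3

3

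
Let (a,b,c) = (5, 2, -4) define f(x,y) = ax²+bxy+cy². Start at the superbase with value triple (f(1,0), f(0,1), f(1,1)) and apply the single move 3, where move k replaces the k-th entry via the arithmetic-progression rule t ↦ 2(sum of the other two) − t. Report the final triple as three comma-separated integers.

start (5,-4,3) = (f(1,0),f(0,1),f(1,1))
replace slot 3: 2·(5+(-4)) − 3 = -1 → (5,-4,-1)

5,-4,-1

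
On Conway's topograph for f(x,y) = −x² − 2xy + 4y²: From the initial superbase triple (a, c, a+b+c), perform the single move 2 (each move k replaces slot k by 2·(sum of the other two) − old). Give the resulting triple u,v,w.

start (-1,4,1) = (f(1,0),f(0,1),f(1,1))
replace slot 2: 2·((-1)+1) − 4 = -4 → (-1,-4,1)

-1,-4,1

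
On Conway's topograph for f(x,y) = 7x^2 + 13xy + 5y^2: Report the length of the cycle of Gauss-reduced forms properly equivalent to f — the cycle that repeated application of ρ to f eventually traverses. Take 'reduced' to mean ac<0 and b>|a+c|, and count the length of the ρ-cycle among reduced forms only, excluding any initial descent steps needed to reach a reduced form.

D = 29, ⌊√D⌋ = 5
descent: ρ → (5,-3,-1)
descent: ρ → (-1,5,1)  [lands on river]
river: ρ → (1,5,-1)
ρ-cycle length = 2 (tail of 2 descent steps not counted)

2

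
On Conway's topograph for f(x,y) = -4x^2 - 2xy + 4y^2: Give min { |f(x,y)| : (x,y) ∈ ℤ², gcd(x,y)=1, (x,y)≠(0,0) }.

descent: ρ → (4,2,-4)  [lands on river]
river: ρ → (-4,6,2)
river: ρ → (2,6,-4)
river: ρ → (-4,2,4)
river: ρ → (4,6,-2)
river: ρ → (-2,6,4)
closes: descent 1, river 6
min |a| on river = 2

2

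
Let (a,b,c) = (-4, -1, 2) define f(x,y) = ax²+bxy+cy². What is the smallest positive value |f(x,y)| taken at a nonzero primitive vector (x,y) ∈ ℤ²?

descent: ρ → (2,5,-1)  [lands on river]
river: ρ → (-1,5,2)
river: ρ → (2,3,-3)
river: ρ → (-3,3,2)
closes: descent 1, river 4
min |a| on river = 1

1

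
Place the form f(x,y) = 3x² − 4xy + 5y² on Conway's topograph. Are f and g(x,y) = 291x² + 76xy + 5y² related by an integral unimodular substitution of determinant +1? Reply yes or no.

D₁ = -44, D₂ = -44
f: translate: b→2 (≡-4 mod 6), so (3,-4,5)→(3,2,4)
f: reduced (well bottom): (3,2,4) with a≤c, −a<b≤a
g: flip: (291,76,5)→(5,-76,291)
g: translate: b→4 (≡-76 mod 10), so (5,-76,291)→(5,4,3)
g: flip: (5,4,3)→(3,-4,5)
g: translate: b→2 (≡-4 mod 6), so (3,-4,5)→(3,2,4)
g: reduced (well bottom): (3,2,4) with a≤c, −a<b≤a
reduced forms (3, 2, 4) vs (3, 2, 4) ⇒ equivalent

yes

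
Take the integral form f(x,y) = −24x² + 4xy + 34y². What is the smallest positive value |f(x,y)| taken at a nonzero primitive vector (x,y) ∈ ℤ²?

descent: ρ → (34,-4,-24)
descent: ρ → (-24,52,6)  [lands on river]
river: ρ → (6,56,-6)
river: ρ → (-6,52,24)
river: ρ → (24,44,-14)
river: ρ → (-14,40,30)
river: ρ → (30,20,-24)
river: ρ → (-24,28,26)
river: ρ → (26,24,-26)
river: ρ → (-26,28,24)
river: ρ → (24,20,-30)
river: ρ → (-30,40,14)
river: ρ → (14,44,-24)
closes: descent 2, river 12
min |a| on river = 6

6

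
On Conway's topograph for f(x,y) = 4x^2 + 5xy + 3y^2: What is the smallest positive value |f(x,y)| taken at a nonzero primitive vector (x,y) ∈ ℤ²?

translate: b→-3 (≡5 mod 8), so (4,5,3)→(4,-3,2)
flip: (4,-3,2)→(2,3,4)
translate: b→-1 (≡3 mod 4), so (2,3,4)→(2,-1,3)
reduced (well bottom): (2,-1,3) with a≤c, −a<b≤a
well minimum = a = 2

2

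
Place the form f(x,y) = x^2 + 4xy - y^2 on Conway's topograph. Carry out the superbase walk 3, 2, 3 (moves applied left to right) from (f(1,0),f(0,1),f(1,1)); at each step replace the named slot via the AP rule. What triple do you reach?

start (1,-1,4) = (f(1,0),f(0,1),f(1,1))
replace slot 3: 2·(1+(-1)) − 4 = -4 → (1,-1,-4)
replace slot 2: 2·(1+(-4)) − (-1) = -5 → (1,-5,-4)
replace slot 3: 2·(1+(-5)) − (-4) = -4 → (1,-5,-4)

1,-5,-4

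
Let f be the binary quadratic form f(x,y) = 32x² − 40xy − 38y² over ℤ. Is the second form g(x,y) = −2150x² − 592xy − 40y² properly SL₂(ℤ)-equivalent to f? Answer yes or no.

D₁ = 6464, D₂ = 6464
river cycle of f (length 8): (-38, 40, 32), (32, 24, -46), (-46, 68, 10), (10, 72, -32), (-32, 56, 26), (26, 48, -40), (-40, 32, 34), (34, 36, -38)
river cycle of g (length 8): (-40, 32, 34), (34, 36, -38), (-38, 40, 32), (32, 24, -46), (-46, 68, 10), (10, 72, -32), (-32, 56, 26), (26, 48, -40)
cycles coincide ⇒ equivalent

yes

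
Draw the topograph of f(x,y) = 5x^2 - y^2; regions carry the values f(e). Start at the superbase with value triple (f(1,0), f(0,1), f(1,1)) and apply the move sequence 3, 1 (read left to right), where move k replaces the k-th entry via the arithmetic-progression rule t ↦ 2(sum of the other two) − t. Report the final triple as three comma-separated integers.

start (5,-1,4) = (f(1,0),f(0,1),f(1,1))
replace slot 3: 2·(5+(-1)) − 4 = 4 → (5,-1,4)
replace slot 1: 2·((-1)+4) − 5 = 1 → (1,-1,4)

1,-1,4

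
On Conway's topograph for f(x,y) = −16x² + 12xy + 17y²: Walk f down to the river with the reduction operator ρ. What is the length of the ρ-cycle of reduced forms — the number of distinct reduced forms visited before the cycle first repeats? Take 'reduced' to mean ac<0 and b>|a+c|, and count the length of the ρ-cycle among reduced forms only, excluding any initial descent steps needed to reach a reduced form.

D = 1232, ⌊√D⌋ = 35
river: ρ → (17,22,-11)
river: ρ → (-11,22,17)
river: ρ → (17,12,-16)
river: ρ → (-16,20,13)
river: ρ → (13,32,-4)
river: ρ → (-4,32,13)
river: ρ → (13,20,-16)
river: ρ → (-16,12,17)
ρ-cycle length = 8 (tail of 0 descent steps not counted)

8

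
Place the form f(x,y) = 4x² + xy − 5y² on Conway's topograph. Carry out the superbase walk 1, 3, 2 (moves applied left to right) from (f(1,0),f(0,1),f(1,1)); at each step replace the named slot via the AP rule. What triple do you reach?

start (4,-5,0) = (f(1,0),f(0,1),f(1,1))
replace slot 1: 2·((-5)+0) − 4 = -14 → (-14,-5,0)
replace slot 3: 2·((-14)+(-5)) − 0 = -38 → (-14,-5,-38)
replace slot 2: 2·((-14)+(-38)) − (-5) = -99 → (-14,-99,-38)

-14,-99,-38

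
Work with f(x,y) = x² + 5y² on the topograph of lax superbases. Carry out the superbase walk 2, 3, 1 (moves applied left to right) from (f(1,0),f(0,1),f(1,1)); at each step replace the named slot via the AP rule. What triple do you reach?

start (1,5,6) = (f(1,0),f(0,1),f(1,1))
replace slot 2: 2·(1+6) − 5 = 9 → (1,9,6)
replace slot 3: 2·(1+9) − 6 = 14 → (1,9,14)
replace slot 1: 2·(9+14) − 1 = 45 → (45,9,14)

45,9,14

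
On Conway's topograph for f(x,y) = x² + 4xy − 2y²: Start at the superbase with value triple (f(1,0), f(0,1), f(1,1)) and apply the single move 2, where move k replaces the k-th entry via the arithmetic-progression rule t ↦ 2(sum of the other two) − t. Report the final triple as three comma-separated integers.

start (1,-2,3) = (f(1,0),f(0,1),f(1,1))
replace slot 2: 2·(1+3) − (-2) = 10 → (1,10,3)

1,10,3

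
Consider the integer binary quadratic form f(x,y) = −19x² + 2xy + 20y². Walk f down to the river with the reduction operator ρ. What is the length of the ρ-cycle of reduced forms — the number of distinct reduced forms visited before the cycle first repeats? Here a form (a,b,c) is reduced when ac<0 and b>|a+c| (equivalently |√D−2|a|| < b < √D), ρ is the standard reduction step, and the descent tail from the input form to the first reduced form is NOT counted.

D = 1524, ⌊√D⌋ = 39
river: ρ → (20,38,-1)
river: ρ → (-1,38,20)
river: ρ → (20,2,-19)
river: ρ → (-19,36,3)
river: ρ → (3,36,-19)
river: ρ → (-19,2,20)
ρ-cycle length = 6 (tail of 0 descent steps not counted)

6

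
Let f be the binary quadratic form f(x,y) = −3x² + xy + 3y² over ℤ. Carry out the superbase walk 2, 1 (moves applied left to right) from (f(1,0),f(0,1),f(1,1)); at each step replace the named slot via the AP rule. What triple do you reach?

start (-3,3,1) = (f(1,0),f(0,1),f(1,1))
replace slot 2: 2·((-3)+1) − 3 = -7 → (-3,-7,1)
replace slot 1: 2·((-7)+1) − (-3) = -9 → (-9,-7,1)

-9,-7,1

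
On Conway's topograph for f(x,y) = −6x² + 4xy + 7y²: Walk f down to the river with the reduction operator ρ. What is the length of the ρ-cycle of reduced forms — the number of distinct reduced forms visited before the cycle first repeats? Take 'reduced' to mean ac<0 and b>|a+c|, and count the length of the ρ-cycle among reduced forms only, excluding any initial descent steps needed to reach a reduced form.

D = 184, ⌊√D⌋ = 13
river: ρ → (7,10,-3)
river: ρ → (-3,8,10)
river: ρ → (10,12,-1)
river: ρ → (-1,12,10)
river: ρ → (10,8,-3)
river: ρ → (-3,10,7)
river: ρ → (7,4,-6)
river: ρ → (-6,8,5)
river: ρ → (5,12,-2)
river: ρ → (-2,12,5)
river: ρ → (5,8,-6)
river: ρ → (-6,4,7)
ρ-cycle length = 12 (tail of 0 descent steps not counted)

12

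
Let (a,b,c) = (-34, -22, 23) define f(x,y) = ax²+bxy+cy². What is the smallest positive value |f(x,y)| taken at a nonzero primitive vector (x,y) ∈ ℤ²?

descent: ρ → (23,22,-34)  [lands on river]
river: ρ → (-34,46,11)
river: ρ → (11,42,-42)
river: ρ → (-42,42,11)
river: ρ → (11,46,-34)
river: ρ → (-34,22,23)
river: ρ → (23,24,-33)
river: ρ → (-33,42,14)
river: ρ → (14,42,-33)
river: ρ → (-33,24,23)
closes: descent 1, river 10
min |a| on river = 11

11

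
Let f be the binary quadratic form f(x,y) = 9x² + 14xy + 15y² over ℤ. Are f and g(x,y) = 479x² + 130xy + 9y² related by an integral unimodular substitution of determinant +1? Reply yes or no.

D₁ = -344, D₂ = -344
f: translate: b→-4 (≡14 mod 18), so (9,14,15)→(9,-4,10)
f: reduced (well bottom): (9,-4,10) with a≤c, −a<b≤a
g: flip: (479,130,9)→(9,-130,479)
g: translate: b→-4 (≡-130 mod 18), so (9,-130,479)→(9,-4,10)
g: reduced (well bottom): (9,-4,10) with a≤c, −a<b≤a
reduced forms (9, -4, 10) vs (9, -4, 10) ⇒ equivalent

yes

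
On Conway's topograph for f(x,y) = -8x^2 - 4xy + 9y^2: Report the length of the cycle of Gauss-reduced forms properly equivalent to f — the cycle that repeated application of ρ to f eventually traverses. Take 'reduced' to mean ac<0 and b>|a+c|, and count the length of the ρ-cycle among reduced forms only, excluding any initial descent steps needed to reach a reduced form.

D = 304, ⌊√D⌋ = 17
descent: ρ → (9,4,-8)  [lands on river]
river: ρ → (-8,12,5)
river: ρ → (5,8,-12)
river: ρ → (-12,16,1)
river: ρ → (1,16,-12)
river: ρ → (-12,8,5)
river: ρ → (5,12,-8)
river: ρ → (-8,4,9)
river: ρ → (9,14,-3)
river: ρ → (-3,16,4)
river: ρ → (4,16,-3)
river: ρ → (-3,14,9)
ρ-cycle length = 12 (tail of 1 descent step not counted)

12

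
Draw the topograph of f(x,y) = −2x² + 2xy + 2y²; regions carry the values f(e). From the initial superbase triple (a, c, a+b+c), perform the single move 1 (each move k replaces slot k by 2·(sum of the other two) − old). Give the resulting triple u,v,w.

start (-2,2,2) = (f(1,0),f(0,1),f(1,1))
replace slot 1: 2·(2+2) − (-2) = 10 → (10,2,2)

10,2,2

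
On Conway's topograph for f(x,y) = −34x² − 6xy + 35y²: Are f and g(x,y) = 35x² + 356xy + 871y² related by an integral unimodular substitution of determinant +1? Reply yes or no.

D₁ = 4796, D₂ = 4796
river cycle of f (length 18): (35, 6, -34), (-34, 62, 7), (7, 64, -25), (-25, 36, 35), (35, 34, -26), (-26, 18, 43), (43, 68, -1), (-1, 68, 43), (43, 18, -26), (-26, 34, 35), … (8 more)
river cycle of g (length 18): (35, 6, -34), (-34, 62, 7), (7, 64, -25), (-25, 36, 35), (35, 34, -26), (-26, 18, 43), (43, 68, -1), (-1, 68, 43), (43, 18, -26), (-26, 34, 35), … (8 more)
cycles coincide ⇒ equivalent

yes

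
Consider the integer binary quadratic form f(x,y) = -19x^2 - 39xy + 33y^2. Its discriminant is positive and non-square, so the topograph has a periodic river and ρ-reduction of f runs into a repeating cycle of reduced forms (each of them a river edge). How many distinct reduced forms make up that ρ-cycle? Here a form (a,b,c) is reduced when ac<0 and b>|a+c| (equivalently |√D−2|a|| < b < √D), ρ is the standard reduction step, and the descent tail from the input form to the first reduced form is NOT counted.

D = 4029, ⌊√D⌋ = 63
descent: ρ → (33,39,-19)  [lands on river]
river: ρ → (-19,37,35)
river: ρ → (35,33,-21)
river: ρ → (-21,51,17)
river: ρ → (17,51,-21)
river: ρ → (-21,33,35)
river: ρ → (35,37,-19)
river: ρ → (-19,39,33)
river: ρ → (33,27,-25)
river: ρ → (-25,23,35)
river: ρ → (35,47,-13)
river: ρ → (-13,57,15)
river: ρ → (15,63,-1)
river: ρ → (-1,63,15)
river: ρ → (15,57,-13)
river: ρ → (-13,47,35)
river: ρ → (35,23,-25)
river: ρ → (-25,27,33)
ρ-cycle length = 18 (tail of 1 descent step not counted)

18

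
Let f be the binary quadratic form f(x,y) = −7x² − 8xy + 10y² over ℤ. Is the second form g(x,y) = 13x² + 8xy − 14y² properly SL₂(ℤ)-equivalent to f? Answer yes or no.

D₁ = 344, D₂ = 792
discriminants differ ⇒ not SL₂(ℤ)-equivalent

no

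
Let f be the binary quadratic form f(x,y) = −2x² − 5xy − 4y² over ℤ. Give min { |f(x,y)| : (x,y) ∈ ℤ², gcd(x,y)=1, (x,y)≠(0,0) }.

translate: b→1 (≡5 mod 4), so (2,5,4)→(2,1,1)
flip: (2,1,1)→(1,-1,2)
translate: b→1 (≡-1 mod 2), so (1,-1,2)→(1,1,2)
reduced (well bottom): (1,1,2) with a≤c, −a<b≤a
well minimum |f| = |-1| = 1 (negative-definite)

1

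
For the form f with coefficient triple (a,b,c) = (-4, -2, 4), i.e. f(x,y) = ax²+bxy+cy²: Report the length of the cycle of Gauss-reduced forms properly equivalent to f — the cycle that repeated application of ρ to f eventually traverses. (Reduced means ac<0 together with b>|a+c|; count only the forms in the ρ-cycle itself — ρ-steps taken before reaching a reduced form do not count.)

D = 68, ⌊√D⌋ = 8
descent: ρ → (4,2,-4)  [lands on river]
river: ρ → (-4,6,2)
river: ρ → (2,6,-4)
river: ρ → (-4,2,4)
river: ρ → (4,6,-2)
river: ρ → (-2,6,4)
ρ-cycle length = 6 (tail of 1 descent step not counted)

6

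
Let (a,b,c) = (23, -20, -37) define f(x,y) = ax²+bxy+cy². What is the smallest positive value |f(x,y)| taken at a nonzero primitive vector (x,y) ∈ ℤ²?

descent: ρ → (-37,20,23)  [lands on river]
river: ρ → (23,26,-34)
river: ρ → (-34,42,15)
river: ρ → (15,48,-25)
river: ρ → (-25,52,11)
river: ρ → (11,58,-10)
river: ρ → (-10,42,51)
river: ρ → (51,60,-1)
river: ρ → (-1,60,51)
river: ρ → (51,42,-10)
river: ρ → (-10,58,11)
river: ρ → (11,52,-25)
river: ρ → (-25,48,15)
river: ρ → (15,42,-34)
river: ρ → (-34,26,23)
river: ρ → (23,20,-37)
river: ρ → (-37,54,6)
river: ρ → (6,54,-37)
closes: descent 1, river 18
min |a| on river = 1

1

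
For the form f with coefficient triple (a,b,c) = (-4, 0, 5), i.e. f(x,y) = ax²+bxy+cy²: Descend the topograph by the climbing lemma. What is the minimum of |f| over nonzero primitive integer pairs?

descent: ρ → (5,0,-4)
descent: ρ → (-4,8,1)  [lands on river]
river: ρ → (1,8,-4)
closes: descent 2, river 2
min |a| on river = 1

1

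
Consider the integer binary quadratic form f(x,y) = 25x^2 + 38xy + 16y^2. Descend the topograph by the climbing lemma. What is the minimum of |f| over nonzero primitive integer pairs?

translate: b→-12 (≡38 mod 50), so (25,38,16)→(25,-12,3)
flip: (25,-12,3)→(3,12,25)
translate: b→0 (≡12 mod 6), so (3,12,25)→(3,0,13)
reduced (well bottom): (3,0,13) with a≤c, −a<b≤a
well minimum = a = 3

3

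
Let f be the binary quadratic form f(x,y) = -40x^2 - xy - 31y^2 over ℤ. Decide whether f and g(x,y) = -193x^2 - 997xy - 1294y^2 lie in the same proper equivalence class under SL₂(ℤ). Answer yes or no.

D₁ = -4959, D₂ = -4959
f is negative-definite; reduce −f:
−f: flip: (40,1,31)→(31,-1,40)
−f: reduced (well bottom): (31,-1,40) with a≤c, −a<b≤a
flip sign back: reduced form of f is (-31,1,-40)
g is negative-definite; reduce −g:
−g: translate: b→-161 (≡997 mod 386), so (193,997,1294)→(193,-161,40)
−g: flip: (193,-161,40)→(40,161,193)
−g: translate: b→1 (≡161 mod 80), so (40,161,193)→(40,1,31)
−g: flip: (40,1,31)→(31,-1,40)
−g: reduced (well bottom): (31,-1,40) with a≤c, −a<b≤a
flip sign back: reduced form of g is (-31,1,-40)
reduced forms (-31, 1, -40) vs (-31, 1, -40) ⇒ equivalent

yes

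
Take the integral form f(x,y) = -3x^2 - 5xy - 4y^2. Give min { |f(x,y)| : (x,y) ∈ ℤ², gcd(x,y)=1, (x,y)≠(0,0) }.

translate: b→-1 (≡5 mod 6), so (3,5,4)→(3,-1,2)
flip: (3,-1,2)→(2,1,3)
reduced (well bottom): (2,1,3) with a≤c, −a<b≤a
well minimum |f| = |-2| = 2 (negative-definite)

2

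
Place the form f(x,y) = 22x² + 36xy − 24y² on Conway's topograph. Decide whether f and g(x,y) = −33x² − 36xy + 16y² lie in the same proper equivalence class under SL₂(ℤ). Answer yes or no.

D₁ = 3408, D₂ = 3408
river cycle of f (length 12): (-24, 12, 34), (34, 56, -2), (-2, 56, 34), (34, 12, -24), (-24, 36, 22), (22, 52, -8), (-8, 44, 46), (46, 48, -6), (-6, 48, 46), (46, 44, -8), … (2 more)
river cycle of g (length 12): (16, 36, -33), (-33, 30, 19), (19, 46, -17), (-17, 56, 4), (4, 56, -17), (-17, 46, 19), (19, 30, -33), (-33, 36, 16), (16, 28, -41), (-41, 54, 3), … (2 more)
cycles differ ⇒ inequivalent

no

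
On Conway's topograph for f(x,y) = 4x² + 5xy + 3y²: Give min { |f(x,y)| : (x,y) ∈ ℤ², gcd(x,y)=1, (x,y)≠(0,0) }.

translate: b→-3 (≡5 mod 8), so (4,5,3)→(4,-3,2)
flip: (4,-3,2)→(2,3,4)
translate: b→-1 (≡3 mod 4), so (2,3,4)→(2,-1,3)
reduced (well bottom): (2,-1,3) with a≤c, −a<b≤a
well minimum = a = 2

2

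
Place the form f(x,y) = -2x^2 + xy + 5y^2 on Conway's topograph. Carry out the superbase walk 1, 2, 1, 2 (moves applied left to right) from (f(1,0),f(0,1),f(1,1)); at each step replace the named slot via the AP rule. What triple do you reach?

start (-2,5,4) = (f(1,0),f(0,1),f(1,1))
replace slot 1: 2·(5+4) − (-2) = 20 → (20,5,4)
replace slot 2: 2·(20+4) − 5 = 43 → (20,43,4)
replace slot 1: 2·(43+4) − 20 = 74 → (74,43,4)
replace slot 2: 2·(74+4) − 43 = 113 → (74,113,4)

74,113,4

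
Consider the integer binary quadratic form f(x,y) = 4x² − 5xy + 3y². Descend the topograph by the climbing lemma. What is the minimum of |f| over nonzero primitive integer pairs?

translate: b→3 (≡-5 mod 8), so (4,-5,3)→(4,3,2)
flip: (4,3,2)→(2,-3,4)
translate: b→1 (≡-3 mod 4), so (2,-3,4)→(2,1,3)
reduced (well bottom): (2,1,3) with a≤c, −a<b≤a
well minimum = a = 2

2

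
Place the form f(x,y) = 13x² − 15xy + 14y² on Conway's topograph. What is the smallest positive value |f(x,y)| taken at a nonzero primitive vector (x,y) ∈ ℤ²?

translate: b→11 (≡-15 mod 26), so (13,-15,14)→(13,11,12)
flip: (13,11,12)→(12,-11,13)
reduced (well bottom): (12,-11,13) with a≤c, −a<b≤a
well minimum = a = 12

12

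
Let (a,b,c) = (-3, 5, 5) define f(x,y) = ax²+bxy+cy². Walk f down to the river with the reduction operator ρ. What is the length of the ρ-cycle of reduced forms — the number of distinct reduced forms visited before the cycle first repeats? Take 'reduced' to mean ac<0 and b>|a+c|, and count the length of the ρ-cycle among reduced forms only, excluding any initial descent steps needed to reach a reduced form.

D = 85, ⌊√D⌋ = 9
river: ρ → (5,5,-3)
river: ρ → (-3,7,3)
river: ρ → (3,5,-5)
river: ρ → (-5,5,3)
river: ρ → (3,7,-3)
river: ρ → (-3,5,5)
ρ-cycle length = 6 (tail of 0 descent steps not counted)

6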